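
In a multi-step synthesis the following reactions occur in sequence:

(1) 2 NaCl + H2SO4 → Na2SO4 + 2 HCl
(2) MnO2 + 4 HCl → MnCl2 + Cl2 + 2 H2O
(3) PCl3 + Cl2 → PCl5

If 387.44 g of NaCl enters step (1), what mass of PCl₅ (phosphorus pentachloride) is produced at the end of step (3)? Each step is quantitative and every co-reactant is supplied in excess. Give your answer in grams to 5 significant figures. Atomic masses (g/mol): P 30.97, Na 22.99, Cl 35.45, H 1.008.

M(NaCl) = 22.99 + 35.45 = 58.44 g/mol.
M(PCl5) = 30.97 + 5(35.45) = 208.22 g/mol.
n(NaCl) = 387.44 / 58.44 = 6.62971 mol.
Reaction (1): NaCl→HCl ratio 2:2 ⇒ n(HCl) = 6.62971 mol.
Reaction (2): HCl→Cl2 ratio 4:1 ⇒ n(Cl2) = 1.65743 mol.
Reaction (3): Cl2→PCl5 ratio 1:1 ⇒ n(PCl5) = 1.65743 mol.
Mass of PCl5 = 1.65743 × 208.22 = 345.109 g.

345.11 g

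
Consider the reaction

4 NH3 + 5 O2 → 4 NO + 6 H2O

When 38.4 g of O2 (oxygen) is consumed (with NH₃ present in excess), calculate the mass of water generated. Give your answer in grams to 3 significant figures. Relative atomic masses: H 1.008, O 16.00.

M(O2) = 2(16.00) = 32.00 g/mol.
M(H2O) = 2(1.008) + 16.00 = 18.016 g/mol.
n(O2) = 38.40 g / 32.00 g/mol = 1.200 mol.
From the equation the O2:H2O mole ratio is 5:6, so n(H2O) = 1.200 × 6/5 = 1.440 mol.
Mass of H2O = 1.440 mol × 18.016 g/mol = 25.94 g.

25.9 g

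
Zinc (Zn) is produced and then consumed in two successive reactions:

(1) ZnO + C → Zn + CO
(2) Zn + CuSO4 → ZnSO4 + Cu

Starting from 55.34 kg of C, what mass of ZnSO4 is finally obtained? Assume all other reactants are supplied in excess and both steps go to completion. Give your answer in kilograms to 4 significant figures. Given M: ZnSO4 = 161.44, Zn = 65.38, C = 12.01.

743.9 kg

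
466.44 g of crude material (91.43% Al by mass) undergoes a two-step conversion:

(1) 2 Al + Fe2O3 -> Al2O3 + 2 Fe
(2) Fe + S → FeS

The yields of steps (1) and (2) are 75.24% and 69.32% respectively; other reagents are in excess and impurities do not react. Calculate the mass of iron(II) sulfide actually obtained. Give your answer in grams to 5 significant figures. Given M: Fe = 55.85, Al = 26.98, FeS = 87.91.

724.75 g

Pure Al = 466.44 × 0.9143 = 426.466 g.
n(Al) = 426.466 / 26.98 = 15.8067 mol.
Step 1 (Al:Fe = 2:2): theoretical n(Fe) = 15.8067 mol; at 75.24% yield, n(Fe) = 11.8930 mol.
Step 2 (Fe:FeS = 1:1): theoretical n(FeS) = 11.8930 mol, so theoretical mass = 11.8930 × 87.91 = 1045.51 g.
At 69.32% yield, actual mass of FeS = 1045.51 × 0.6932 = 724.750 g.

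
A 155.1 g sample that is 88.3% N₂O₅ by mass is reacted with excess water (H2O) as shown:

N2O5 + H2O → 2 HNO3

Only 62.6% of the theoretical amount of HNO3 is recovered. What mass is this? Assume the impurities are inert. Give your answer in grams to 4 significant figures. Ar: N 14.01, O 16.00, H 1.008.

100.0 g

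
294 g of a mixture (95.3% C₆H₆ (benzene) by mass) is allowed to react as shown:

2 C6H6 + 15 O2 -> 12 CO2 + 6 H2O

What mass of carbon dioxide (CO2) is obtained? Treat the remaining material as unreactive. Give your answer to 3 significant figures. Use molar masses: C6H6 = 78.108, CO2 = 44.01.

947 g

Mass of pure C6H6 = 294 g × 0.953 = 280.2 g.
n(C6H6) = 280.2 g / 78.108 g/mol = 3.587 mol.
From the equation the C6H6:CO2 mole ratio is 2:12, so n(CO2) = 3.587 × 12/2 = 21.52 mol.
Mass of CO2 = 21.52 mol × 44.01 g/mol = 947.2 g.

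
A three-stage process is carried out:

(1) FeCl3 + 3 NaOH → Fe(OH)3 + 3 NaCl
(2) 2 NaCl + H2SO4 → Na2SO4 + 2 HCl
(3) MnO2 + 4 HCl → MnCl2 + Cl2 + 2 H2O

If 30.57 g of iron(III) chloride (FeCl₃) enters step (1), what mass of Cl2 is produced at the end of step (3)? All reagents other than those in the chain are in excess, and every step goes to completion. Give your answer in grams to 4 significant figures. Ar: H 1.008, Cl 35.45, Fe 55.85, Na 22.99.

10.02 g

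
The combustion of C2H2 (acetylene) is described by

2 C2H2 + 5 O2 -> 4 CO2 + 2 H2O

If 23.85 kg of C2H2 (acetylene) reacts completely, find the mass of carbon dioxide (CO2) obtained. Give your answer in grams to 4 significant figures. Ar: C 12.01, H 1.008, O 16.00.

M(C2H2) = 2(12.01) + 2(1.008) = 26.036 g/mol.
M(CO2) = 12.01 + 2(16.00) = 44.01 g/mol.
Convert: 23.85 kg = 23850 g.
n(C2H2) = 23850 g / 26.036 g/mol = 916.04 mol.
From the equation the C2H2:CO2 mole ratio is 2:4, so n(CO2) = 916.04 × 4/2 = 1832.1 mol.
Mass of CO2 = 1832.1 mol × 44.01 g/mol = 80630 g.

80630 g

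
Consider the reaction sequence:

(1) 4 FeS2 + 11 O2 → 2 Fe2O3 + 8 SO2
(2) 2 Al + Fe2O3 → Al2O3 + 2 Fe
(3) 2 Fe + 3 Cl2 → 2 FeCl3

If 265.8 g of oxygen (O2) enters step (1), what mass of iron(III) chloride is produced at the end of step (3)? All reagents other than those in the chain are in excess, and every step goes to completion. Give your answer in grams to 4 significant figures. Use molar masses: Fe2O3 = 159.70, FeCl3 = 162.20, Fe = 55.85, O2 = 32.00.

489.9 g

n(O2) = 265.8 / 32.00 = 8.3063 mol.
Reaction (1): O2→Fe2O3 ratio 11:2 ⇒ n(Fe2O3) = 1.5102 mol.
Reaction (2): Fe2O3→Fe ratio 1:2 ⇒ n(Fe) = 3.0205 mol.
Reaction (3): Fe→FeCl3 ratio 2:2 ⇒ n(FeCl3) = 3.0205 mol.
Mass of FeCl3 = 3.0205 × 162.20 = 489.92 g.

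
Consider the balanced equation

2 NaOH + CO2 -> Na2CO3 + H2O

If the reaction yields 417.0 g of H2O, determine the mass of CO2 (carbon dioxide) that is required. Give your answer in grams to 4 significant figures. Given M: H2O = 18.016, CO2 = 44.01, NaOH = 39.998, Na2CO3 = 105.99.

1019 g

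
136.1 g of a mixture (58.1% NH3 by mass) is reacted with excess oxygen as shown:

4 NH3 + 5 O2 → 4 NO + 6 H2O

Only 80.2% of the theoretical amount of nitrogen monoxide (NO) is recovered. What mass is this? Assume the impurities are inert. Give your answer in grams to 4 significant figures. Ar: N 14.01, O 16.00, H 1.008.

111.7 g

Pure NH3 available = 136.1 g × 0.581 = 79.074 g.
M(NH3) = 14.01 + 3(1.008) = 17.034 g/mol.
M(NO) = 14.01 + 16.00 = 30.01 g/mol.
n(NH3) = 79.074 g / 17.034 g/mol = 4.6421 mol.
From the equation the NH3:NO mole ratio is 4:4, so n(NO) = 4.6421 × 4/4 = 4.6421 mol.
Mass of NO = 4.6421 mol × 30.01 g/mol = 139.31 g.
Actual mass collected = 139.31 g × 0.802 = 111.73 g.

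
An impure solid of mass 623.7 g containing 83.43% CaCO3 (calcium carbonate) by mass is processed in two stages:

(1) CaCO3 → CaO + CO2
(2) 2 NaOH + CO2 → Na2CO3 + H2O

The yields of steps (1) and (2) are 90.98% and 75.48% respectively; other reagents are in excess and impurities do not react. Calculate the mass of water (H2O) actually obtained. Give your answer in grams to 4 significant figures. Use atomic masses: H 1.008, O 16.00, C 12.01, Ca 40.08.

64.32 g

Pure CaCO3 = 623.7 × 0.8343 = 520.35 g.
M(CaCO3) = 40.08 + 12.01 + 3(16.00) = 100.09 g/mol.
M(H2O) = 2(1.008) + 16.00 = 18.016 g/mol.
n(CaCO3) = 520.35 / 100.09 = 5.1989 mol.
Step 1 (CaCO3:CO2 = 1:1): theoretical n(CO2) = 5.1989 mol; at 90.98% yield, n(CO2) = 4.7299 mol.
Step 2 (CO2:H2O = 1:1): theoretical n(H2O) = 4.7299 mol, so theoretical mass = 4.7299 × 18.016 = 85.214 g.
At 75.48% yield, actual mass of H2O = 85.214 × 0.7548 = 64.320 g.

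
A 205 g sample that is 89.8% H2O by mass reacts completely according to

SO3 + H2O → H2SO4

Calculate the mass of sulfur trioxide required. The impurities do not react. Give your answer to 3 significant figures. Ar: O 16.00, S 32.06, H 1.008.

Mass of pure H2O = 205 g × 0.898 = 184.1 g.
M(H2O) = 2(1.008) + 16.00 = 18.016 g/mol.
M(SO3) = 32.06 + 3(16.00) = 80.06 g/mol.
n(H2O) = 184.1 g / 18.016 g/mol = 10.22 mol.
From the equation the H2O:SO3 mole ratio is 1:1, so n(SO3) = 10.22 × 1/1 = 10.22 mol.
Mass of SO3 = 10.22 mol × 80.06 g/mol = 818.1 g.

818 g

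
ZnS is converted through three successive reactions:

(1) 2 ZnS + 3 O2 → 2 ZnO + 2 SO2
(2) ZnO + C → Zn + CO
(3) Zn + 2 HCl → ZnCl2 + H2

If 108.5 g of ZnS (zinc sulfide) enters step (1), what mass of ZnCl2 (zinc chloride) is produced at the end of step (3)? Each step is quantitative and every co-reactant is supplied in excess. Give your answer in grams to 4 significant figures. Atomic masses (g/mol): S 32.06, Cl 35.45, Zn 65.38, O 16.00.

151.7 g

M(ZnS) = 65.38 + 32.06 = 97.44 g/mol.
M(ZnCl2) = 65.38 + 2(35.45) = 136.28 g/mol.
n(ZnS) = 108.5 / 97.44 = 1.1135 mol.
Reaction (1): ZnS→ZnO ratio 2:2 ⇒ n(ZnO) = 1.1135 mol.
Reaction (2): ZnO→Zn ratio 1:1 ⇒ n(Zn) = 1.1135 mol.
Reaction (3): Zn→ZnCl2 ratio 1:1 ⇒ n(ZnCl2) = 1.1135 mol.
Mass of ZnCl2 = 1.1135 × 136.28 = 151.75 g.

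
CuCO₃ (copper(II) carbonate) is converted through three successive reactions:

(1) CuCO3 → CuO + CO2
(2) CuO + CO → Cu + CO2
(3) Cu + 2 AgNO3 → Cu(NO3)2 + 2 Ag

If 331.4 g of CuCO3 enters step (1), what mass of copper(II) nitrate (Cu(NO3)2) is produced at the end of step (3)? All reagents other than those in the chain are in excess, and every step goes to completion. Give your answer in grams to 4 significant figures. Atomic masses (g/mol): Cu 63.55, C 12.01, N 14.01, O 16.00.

M(CuCO3) = 63.55 + 12.01 + 3(16.00) = 123.56 g/mol.
M(Cu(NO3)2) = 63.55 + 2(14.01) + 6(16.00) = 187.57 g/mol.
n(CuCO3) = 331.4 / 123.56 = 2.6821 mol.
Reaction (1): CuCO3→CuO ratio 1:1 ⇒ n(CuO) = 2.6821 mol.
Reaction (2): CuO→Cu ratio 1:1 ⇒ n(Cu) = 2.6821 mol.
Reaction (3): Cu→Cu(NO3)2 ratio 1:1 ⇒ n(Cu(NO3)2) = 2.6821 mol.
Mass of Cu(NO3)2 = 2.6821 × 187.57 = 503.08 g.

503.1 g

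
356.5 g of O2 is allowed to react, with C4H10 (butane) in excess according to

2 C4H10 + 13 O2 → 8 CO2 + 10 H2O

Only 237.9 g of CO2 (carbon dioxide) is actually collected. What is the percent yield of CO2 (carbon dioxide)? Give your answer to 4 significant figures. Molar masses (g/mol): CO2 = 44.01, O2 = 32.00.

n(O2) = 356.50 g / 32.00 g/mol = 11.141 mol.
From the equation the O2:CO2 mole ratio is 13:8, so n(CO2) = 11.141 × 8/13 = 6.8558 mol.
Mass of CO2 = 6.8558 mol × 44.01 g/mol = 301.72 g.
This is the theoretical yield. Percent yield = 237.9 g / 301.72 g × 100% = 78.847%.

78.85 %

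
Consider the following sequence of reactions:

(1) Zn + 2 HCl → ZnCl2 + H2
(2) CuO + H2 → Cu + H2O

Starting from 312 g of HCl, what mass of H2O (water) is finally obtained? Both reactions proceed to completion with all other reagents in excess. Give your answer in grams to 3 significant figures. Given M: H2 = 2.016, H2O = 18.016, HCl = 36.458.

n(HCl) = 312.0 / 36.458 = 8.558 mol.
Step 1 gives a 2:1 ratio of HCl to H2, so n(H2) = 4.279 mol.
In step 2 the H2:H2O ratio is 1:1, so n(H2O) = 4.279 mol.
Mass of H2O = 4.279 × 18.016 = 77.09 g.

77.1 g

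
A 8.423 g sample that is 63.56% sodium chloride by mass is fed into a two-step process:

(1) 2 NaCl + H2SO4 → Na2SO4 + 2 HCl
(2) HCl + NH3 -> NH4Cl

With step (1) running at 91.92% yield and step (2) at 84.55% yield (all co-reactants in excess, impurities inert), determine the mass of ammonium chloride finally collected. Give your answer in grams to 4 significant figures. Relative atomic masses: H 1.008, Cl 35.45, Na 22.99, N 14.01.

3.808 g

Pure NaCl = 8.423 × 0.6356 = 5.3537 g.
M(NaCl) = 22.99 + 35.45 = 58.44 g/mol.
M(NH4Cl) = 14.01 + 4(1.008) + 35.45 = 53.492 g/mol.
n(NaCl) = 5.3537 / 58.44 = 0.091609 mol.
Step 1 (NaCl:HCl = 2:2): theoretical n(HCl) = 0.091609 mol; at 91.92% yield, n(HCl) = 0.084207 mol.
Step 2 (HCl:NH4Cl = 1:1): theoretical n(NH4Cl) = 0.084207 mol, so theoretical mass = 0.084207 × 53.492 = 4.5044 g.
At 84.55% yield, actual mass of NH4Cl = 4.5044 × 0.8455 = 3.8085 g.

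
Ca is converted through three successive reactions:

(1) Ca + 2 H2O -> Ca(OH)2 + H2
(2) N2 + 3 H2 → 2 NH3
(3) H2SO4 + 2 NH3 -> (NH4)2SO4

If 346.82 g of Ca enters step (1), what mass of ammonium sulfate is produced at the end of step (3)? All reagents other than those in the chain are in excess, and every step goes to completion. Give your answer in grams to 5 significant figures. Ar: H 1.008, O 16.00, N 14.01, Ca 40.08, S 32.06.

381.16 g

M(Ca) = 40.08 g/mol.
M((NH4)2SO4) = 2(14.01) + 8(1.008) + 32.06 + 4(16.00) = 132.144 g/mol.
n(Ca) = 346.82 / 40.08 = 8.65319 mol.
Reaction (1): Ca→H2 ratio 1:1 ⇒ n(H2) = 8.65319 mol.
Reaction (2): H2→NH3 ratio 3:2 ⇒ n(NH3) = 5.76880 mol.
Reaction (3): NH3→(NH4)2SO4 ratio 2:1 ⇒ n((NH4)2SO4) = 2.88440 mol.
Mass of (NH4)2SO4 = 2.88440 × 132.144 = 381.156 g.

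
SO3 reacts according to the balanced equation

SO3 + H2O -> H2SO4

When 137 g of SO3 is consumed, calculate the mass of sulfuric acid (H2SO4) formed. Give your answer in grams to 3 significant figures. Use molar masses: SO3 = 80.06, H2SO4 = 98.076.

n(SO3) = 137.0 g / 80.06 g/mol = 1.711 mol.
From the equation the SO3:H2SO4 mole ratio is 1:1, so n(H2SO4) = 1.711 × 1/1 = 1.711 mol.
Mass of H2SO4 = 1.711 mol × 98.076 g/mol = 167.8 g.

168 g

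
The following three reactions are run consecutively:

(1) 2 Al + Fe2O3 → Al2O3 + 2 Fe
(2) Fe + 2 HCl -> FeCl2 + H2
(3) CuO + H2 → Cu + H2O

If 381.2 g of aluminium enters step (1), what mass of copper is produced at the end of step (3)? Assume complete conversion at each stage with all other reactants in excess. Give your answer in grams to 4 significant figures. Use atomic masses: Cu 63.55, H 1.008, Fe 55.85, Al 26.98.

897.9 g

M(Al) = 26.98 g/mol.
M(Cu) = 63.55 g/mol.
n(Al) = 381.2 / 26.98 = 14.129 mol.
Reaction (1): Al→Fe ratio 2:2 ⇒ n(Fe) = 14.129 mol.
Reaction (2): Fe→H2 ratio 1:1 ⇒ n(H2) = 14.129 mol.
Reaction (3): H2→Cu ratio 1:1 ⇒ n(Cu) = 14.129 mol.
Mass of Cu = 14.129 × 63.55 = 897.90 g.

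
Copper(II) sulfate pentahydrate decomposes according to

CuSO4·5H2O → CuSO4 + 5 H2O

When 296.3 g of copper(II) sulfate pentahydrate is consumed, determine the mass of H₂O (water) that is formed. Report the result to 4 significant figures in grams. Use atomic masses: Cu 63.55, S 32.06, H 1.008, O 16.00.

106.9 g

M(CuSO4·5H2O) = 63.55 + 32.06 + 9(16.00) + 10(1.008) = 249.69 g/mol.
M(H2O) = 2(1.008) + 16.00 = 18.016 g/mol.
n(CuSO4·5H2O) = 296.30 g / 249.69 g/mol = 1.1867 mol.
From the equation the CuSO4·5H2O:H2O mole ratio is 1:5, so n(H2O) = 1.1867 × 5/1 = 5.9334 mol.
Mass of H2O = 5.9334 mol × 18.016 g/mol = 106.90 g.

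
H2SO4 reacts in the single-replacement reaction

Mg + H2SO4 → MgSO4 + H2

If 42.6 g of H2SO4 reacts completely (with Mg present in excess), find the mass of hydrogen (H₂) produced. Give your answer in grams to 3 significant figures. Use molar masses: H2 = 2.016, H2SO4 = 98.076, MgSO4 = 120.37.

0.876 g

n(H2SO4) = 42.60 g / 98.076 g/mol = 0.4344 mol.
From the equation the H2SO4:H2 mole ratio is 1:1, so n(H2) = 0.4344 × 1/1 = 0.4344 mol.
Mass of H2 = 0.4344 mol × 2.016 g/mol = 0.8757 g.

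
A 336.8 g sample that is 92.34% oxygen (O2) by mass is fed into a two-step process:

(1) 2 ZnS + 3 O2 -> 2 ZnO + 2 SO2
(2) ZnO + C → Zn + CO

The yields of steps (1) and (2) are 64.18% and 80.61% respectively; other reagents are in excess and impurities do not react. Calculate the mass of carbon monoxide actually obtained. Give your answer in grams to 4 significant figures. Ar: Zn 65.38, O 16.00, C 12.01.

93.89 g

Pure O2 = 336.8 × 0.9234 = 311.00 g.
M(O2) = 2(16.00) = 32.00 g/mol.
M(CO) = 12.01 + 16.00 = 28.01 g/mol.
n(O2) = 311.00 / 32.00 = 9.7188 mol.
Step 1 (O2:ZnO = 3:2): theoretical n(ZnO) = 6.4792 mol; at 64.18% yield, n(ZnO) = 4.1583 mol.
Step 2 (ZnO:CO = 1:1): theoretical n(CO) = 4.1583 mol, so theoretical mass = 4.1583 × 28.01 = 116.48 g.
At 80.61% yield, actual mass of CO = 116.48 × 0.8061 = 93.891 g.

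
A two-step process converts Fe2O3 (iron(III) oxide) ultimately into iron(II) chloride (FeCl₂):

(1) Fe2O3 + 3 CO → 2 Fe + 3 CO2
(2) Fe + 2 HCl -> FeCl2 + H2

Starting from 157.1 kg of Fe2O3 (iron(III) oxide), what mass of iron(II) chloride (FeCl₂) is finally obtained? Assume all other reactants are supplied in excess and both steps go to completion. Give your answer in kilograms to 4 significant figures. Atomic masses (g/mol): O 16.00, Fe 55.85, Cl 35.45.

249.4 kg

M(Fe2O3) = 2(55.85) + 3(16.00) = 159.70 g/mol.
M(FeCl2) = 55.85 + 2(35.45) = 126.75 g/mol.
157.1 kg = 157100 g.
n(Fe2O3) = 157100 / 159.70 = 983.72 mol.
Step 1 gives a 1:2 ratio of Fe2O3 to Fe, so n(Fe) = 1967.4 mol.
In step 2 the Fe:FeCl2 ratio is 1:1, so n(FeCl2) = 1967.4 mol.
Mass of FeCl2 = 1967.4 × 126.75 = 249370 g = 249.4 kg.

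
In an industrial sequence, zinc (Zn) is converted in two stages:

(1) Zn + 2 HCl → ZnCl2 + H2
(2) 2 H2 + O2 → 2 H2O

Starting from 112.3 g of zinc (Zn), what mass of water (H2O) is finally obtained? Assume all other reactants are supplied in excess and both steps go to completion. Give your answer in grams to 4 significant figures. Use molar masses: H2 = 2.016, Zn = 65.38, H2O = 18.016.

30.95 g

n(Zn) = 112.30 / 65.38 = 1.7177 mol.
Step 1 gives a 1:1 ratio of Zn to H2, so n(H2) = 1.7177 mol.
In step 2 the H2:H2O ratio is 2:2, so n(H2O) = 1.7177 mol.
Mass of H2O = 1.7177 × 18.016 = 30.945 g.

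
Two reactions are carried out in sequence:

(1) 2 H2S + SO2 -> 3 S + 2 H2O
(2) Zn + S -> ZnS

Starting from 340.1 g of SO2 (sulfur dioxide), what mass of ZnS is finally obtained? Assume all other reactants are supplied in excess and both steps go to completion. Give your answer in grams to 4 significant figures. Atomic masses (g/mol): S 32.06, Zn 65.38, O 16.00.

M(SO2) = 32.06 + 2(16.00) = 64.06 g/mol.
M(ZnS) = 65.38 + 32.06 = 97.44 g/mol.
n(SO2) = 340.10 / 64.06 = 5.3091 mol.
Step 1 gives a 1:3 ratio of SO2 to S, so n(S) = 15.927 mol.
In step 2 the S:ZnS ratio is 1:1, so n(ZnS) = 15.927 mol.
Mass of ZnS = 15.927 × 97.44 = 1552.0 g.

1552 g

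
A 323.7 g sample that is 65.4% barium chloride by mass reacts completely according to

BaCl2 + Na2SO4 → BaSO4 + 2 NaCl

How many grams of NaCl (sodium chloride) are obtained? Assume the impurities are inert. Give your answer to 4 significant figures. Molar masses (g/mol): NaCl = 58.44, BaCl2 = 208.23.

Mass of pure BaCl2 = 323.7 g × 0.654 = 211.70 g.
n(BaCl2) = 211.70 g / 208.23 g/mol = 1.0167 mol.
From the equation the BaCl2:NaCl mole ratio is 1:2, so n(NaCl) = 1.0167 × 2/1 = 2.0333 mol.
Mass of NaCl = 2.0333 mol × 58.44 g/mol = 118.83 g.

118.8 g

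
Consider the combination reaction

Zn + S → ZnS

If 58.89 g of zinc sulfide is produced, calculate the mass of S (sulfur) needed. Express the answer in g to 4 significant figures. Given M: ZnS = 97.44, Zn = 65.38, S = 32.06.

n(ZnS) = 58.890 g / 97.44 g/mol = 0.60437 mol.
From the equation the ZnS:S mole ratio is 1:1, so n(S) = 0.60437 × 1/1 = 0.60437 mol.
Mass of S = 0.60437 mol × 32.06 g/mol = 19.376 g.

19.38 g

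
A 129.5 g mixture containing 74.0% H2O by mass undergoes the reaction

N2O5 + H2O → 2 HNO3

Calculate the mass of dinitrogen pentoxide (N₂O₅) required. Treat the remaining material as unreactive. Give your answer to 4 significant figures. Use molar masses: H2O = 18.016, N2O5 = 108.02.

Mass of pure H2O = 129.5 g × 0.740 = 95.830 g.
n(H2O) = 95.830 g / 18.016 g/mol = 5.3192 mol.
From the equation the H2O:N2O5 mole ratio is 1:1, so n(N2O5) = 5.3192 × 1/1 = 5.3192 mol.
Mass of N2O5 = 5.3192 mol × 108.02 g/mol = 574.58 g.

574.6 g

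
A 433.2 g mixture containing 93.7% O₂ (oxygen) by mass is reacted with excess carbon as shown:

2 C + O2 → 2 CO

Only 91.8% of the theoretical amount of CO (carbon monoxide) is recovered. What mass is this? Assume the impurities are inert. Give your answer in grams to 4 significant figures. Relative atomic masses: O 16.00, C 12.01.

Pure O2 available = 433.2 g × 0.937 = 405.91 g.
M(O2) = 2(16.00) = 32.00 g/mol.
M(CO) = 12.01 + 16.00 = 28.01 g/mol.
n(O2) = 405.91 g / 32.00 g/mol = 12.685 mol.
From the equation the O2:CO mole ratio is 1:2, so n(CO) = 12.685 × 2/1 = 25.369 mol.
Mass of CO = 25.369 mol × 28.01 g/mol = 710.59 g.
Actual mass collected = 710.59 g × 0.918 = 652.32 g.

652.3 g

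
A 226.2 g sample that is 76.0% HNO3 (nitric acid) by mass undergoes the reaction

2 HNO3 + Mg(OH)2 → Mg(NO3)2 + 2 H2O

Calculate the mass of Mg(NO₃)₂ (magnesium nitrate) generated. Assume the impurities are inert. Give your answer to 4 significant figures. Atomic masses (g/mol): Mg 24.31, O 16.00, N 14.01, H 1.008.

Mass of pure HNO3 = 226.2 g × 0.760 = 171.91 g.
M(HNO3) = 1.008 + 14.01 + 3(16.00) = 63.018 g/mol.
M(Mg(NO3)2) = 24.31 + 2(14.01) + 6(16.00) = 148.33 g/mol.
n(HNO3) = 171.91 g / 63.018 g/mol = 2.7280 mol.
From the equation the HNO3:Mg(NO3)2 mole ratio is 2:1, so n(Mg(NO3)2) = 2.7280 × 1/2 = 1.3640 mol.
Mass of Mg(NO3)2 = 1.3640 mol × 148.33 g/mol = 202.32 g.

202.3 g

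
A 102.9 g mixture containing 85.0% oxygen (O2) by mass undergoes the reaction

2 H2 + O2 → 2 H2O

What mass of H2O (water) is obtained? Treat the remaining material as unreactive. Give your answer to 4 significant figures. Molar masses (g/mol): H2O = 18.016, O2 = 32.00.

98.49 g

Mass of pure O2 = 102.9 g × 0.850 = 87.465 g.
n(O2) = 87.465 g / 32.00 g/mol = 2.7333 mol.
From the equation the O2:H2O mole ratio is 1:2, so n(H2O) = 2.7333 × 2/1 = 5.4666 mol.
Mass of H2O = 5.4666 mol × 18.016 g/mol = 98.486 g.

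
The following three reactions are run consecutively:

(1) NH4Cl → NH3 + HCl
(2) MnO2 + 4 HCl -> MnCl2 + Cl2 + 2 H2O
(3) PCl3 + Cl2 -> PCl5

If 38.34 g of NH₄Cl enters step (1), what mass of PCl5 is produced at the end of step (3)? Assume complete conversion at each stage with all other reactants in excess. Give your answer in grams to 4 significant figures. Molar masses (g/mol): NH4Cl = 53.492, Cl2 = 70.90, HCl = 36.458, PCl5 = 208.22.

n(NH4Cl) = 38.34 / 53.492 = 0.71674 mol.
Reaction (1): NH4Cl→HCl ratio 1:1 ⇒ n(HCl) = 0.71674 mol.
Reaction (2): HCl→Cl2 ratio 4:1 ⇒ n(Cl2) = 0.17919 mol.
Reaction (3): Cl2→PCl5 ratio 1:1 ⇒ n(PCl5) = 0.17919 mol.
Mass of PCl5 = 0.17919 × 208.22 = 37.310 g.

37.31 g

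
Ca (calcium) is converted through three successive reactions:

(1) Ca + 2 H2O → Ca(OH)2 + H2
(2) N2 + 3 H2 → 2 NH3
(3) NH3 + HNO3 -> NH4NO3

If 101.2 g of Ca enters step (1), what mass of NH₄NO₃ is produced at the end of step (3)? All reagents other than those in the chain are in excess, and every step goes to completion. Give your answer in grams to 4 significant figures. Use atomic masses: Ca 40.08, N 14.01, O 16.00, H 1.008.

M(Ca) = 40.08 g/mol.
M(NH4NO3) = 2(14.01) + 4(1.008) + 3(16.00) = 80.052 g/mol.
n(Ca) = 101.2 / 40.08 = 2.5250 mol.
Reaction (1): Ca→H2 ratio 1:1 ⇒ n(H2) = 2.5250 mol.
Reaction (2): H2→NH3 ratio 3:2 ⇒ n(NH3) = 1.6833 mol.
Reaction (3): NH3→NH4NO3 ratio 1:1 ⇒ n(NH4NO3) = 1.6833 mol.
Mass of NH4NO3 = 1.6833 × 80.052 = 134.75 g.

134.8 g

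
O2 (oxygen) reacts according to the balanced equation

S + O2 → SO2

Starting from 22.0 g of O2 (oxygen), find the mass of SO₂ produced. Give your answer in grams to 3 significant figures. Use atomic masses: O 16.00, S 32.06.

44.0 g

M(O2) = 2(16.00) = 32.00 g/mol.
M(SO2) = 32.06 + 2(16.00) = 64.06 g/mol.
n(O2) = 22.00 g / 32.00 g/mol = 0.6875 mol.
From the equation the O2:SO2 mole ratio is 1:1, so n(SO2) = 0.6875 × 1/1 = 0.6875 mol.
Mass of SO2 = 0.6875 mol × 64.06 g/mol = 44.04 g.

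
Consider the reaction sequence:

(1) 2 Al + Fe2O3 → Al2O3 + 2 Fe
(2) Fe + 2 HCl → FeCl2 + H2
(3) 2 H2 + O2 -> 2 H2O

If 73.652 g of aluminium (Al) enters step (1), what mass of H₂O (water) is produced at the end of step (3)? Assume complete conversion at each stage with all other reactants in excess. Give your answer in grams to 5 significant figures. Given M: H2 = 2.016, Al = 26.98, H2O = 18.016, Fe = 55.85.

49.181 g

n(Al) = 73.652 / 26.98 = 2.72987 mol.
Reaction (1): Al→Fe ratio 2:2 ⇒ n(Fe) = 2.72987 mol.
Reaction (2): Fe→H2 ratio 1:1 ⇒ n(H2) = 2.72987 mol.
Reaction (3): H2→H2O ratio 2:2 ⇒ n(H2O) = 2.72987 mol.
Mass of H2O = 2.72987 × 18.016 = 49.1814 g.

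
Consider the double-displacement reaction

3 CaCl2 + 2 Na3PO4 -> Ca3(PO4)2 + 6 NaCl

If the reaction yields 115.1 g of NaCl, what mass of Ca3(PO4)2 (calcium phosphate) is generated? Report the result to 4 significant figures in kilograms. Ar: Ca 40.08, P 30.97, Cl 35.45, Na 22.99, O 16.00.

0.1018 kg

M(NaCl) = 22.99 + 35.45 = 58.44 g/mol.
M(Ca3(PO4)2) = 3(40.08) + 2(30.97) + 8(16.00) = 310.18 g/mol.
n(NaCl) = 115.10 g / 58.44 g/mol = 1.9695 mol.
From the equation the NaCl:Ca3(PO4)2 mole ratio is 6:1, so n(Ca3(PO4)2) = 1.9695 × 1/6 = 0.32826 mol.
Mass of Ca3(PO4)2 = 0.32826 mol × 310.18 g/mol = 101.82 g.
Converting to kg: 101.82 g = 0.1018 kg.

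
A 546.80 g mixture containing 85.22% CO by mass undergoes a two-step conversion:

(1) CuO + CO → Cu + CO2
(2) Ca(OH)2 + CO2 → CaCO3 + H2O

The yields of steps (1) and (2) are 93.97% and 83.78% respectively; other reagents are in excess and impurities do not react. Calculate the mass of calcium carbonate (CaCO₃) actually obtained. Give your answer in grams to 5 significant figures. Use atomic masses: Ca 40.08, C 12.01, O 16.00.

1310.9 g

Pure CO = 546.80 × 0.8522 = 465.983 g.
M(CO) = 12.01 + 16.00 = 28.01 g/mol.
M(CaCO3) = 40.08 + 12.01 + 3(16.00) = 100.09 g/mol.
n(CO) = 465.983 / 28.01 = 16.6363 mol.
Step 1 (CO:CO2 = 1:1): theoretical n(CO2) = 16.6363 mol; at 93.97% yield, n(CO2) = 15.6331 mol.
Step 2 (CO2:CaCO3 = 1:1): theoretical n(CaCO3) = 15.6331 mol, so theoretical mass = 15.6331 × 100.09 = 1564.72 g.
At 83.78% yield, actual mass of CaCO3 = 1564.72 × 0.8378 = 1310.92 g.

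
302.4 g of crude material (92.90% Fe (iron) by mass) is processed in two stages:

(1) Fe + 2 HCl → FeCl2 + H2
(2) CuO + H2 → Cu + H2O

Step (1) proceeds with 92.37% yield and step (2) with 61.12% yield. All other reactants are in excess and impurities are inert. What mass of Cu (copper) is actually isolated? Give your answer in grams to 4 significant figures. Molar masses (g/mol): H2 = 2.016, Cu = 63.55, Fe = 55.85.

Pure Fe = 302.4 × 0.9290 = 280.93 g.
n(Fe) = 280.93 / 55.85 = 5.0301 mol.
Step 1 (Fe:H2 = 1:1): theoretical n(H2) = 5.0301 mol; at 92.37% yield, n(H2) = 4.6463 mol.
Step 2 (H2:Cu = 1:1): theoretical n(Cu) = 4.6463 mol, so theoretical mass = 4.6463 × 63.55 = 295.27 g.
At 61.12% yield, actual mass of Cu = 295.27 × 0.6112 = 180.47 g.

180.5 g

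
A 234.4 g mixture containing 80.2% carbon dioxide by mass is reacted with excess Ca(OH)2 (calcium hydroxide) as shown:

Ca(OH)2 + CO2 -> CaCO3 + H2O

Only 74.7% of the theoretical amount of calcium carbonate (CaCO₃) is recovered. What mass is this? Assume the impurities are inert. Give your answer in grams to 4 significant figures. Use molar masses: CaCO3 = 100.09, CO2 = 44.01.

Pure CO2 available = 234.4 g × 0.802 = 187.99 g.
n(CO2) = 187.99 g / 44.01 g/mol = 4.2715 mol.
From the equation the CO2:CaCO3 mole ratio is 1:1, so n(CaCO3) = 4.2715 × 1/1 = 4.2715 mol.
Mass of CaCO3 = 4.2715 mol × 100.09 g/mol = 427.53 g.
Actual mass collected = 427.53 g × 0.747 = 319.37 g.

319.4 g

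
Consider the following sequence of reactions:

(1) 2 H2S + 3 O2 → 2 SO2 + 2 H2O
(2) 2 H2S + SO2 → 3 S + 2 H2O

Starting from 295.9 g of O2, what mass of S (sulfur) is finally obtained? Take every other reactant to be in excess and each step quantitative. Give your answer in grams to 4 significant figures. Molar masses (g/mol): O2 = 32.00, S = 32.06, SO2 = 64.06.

592.9 g

n(O2) = 295.90 / 32.00 = 9.2469 mol.
Step 1 gives a 3:2 ratio of O2 to SO2, so n(SO2) = 6.1646 mol.
In step 2 the SO2:S ratio is 1:3, so n(S) = 18.494 mol.
Mass of S = 18.494 × 32.06 = 592.91 g.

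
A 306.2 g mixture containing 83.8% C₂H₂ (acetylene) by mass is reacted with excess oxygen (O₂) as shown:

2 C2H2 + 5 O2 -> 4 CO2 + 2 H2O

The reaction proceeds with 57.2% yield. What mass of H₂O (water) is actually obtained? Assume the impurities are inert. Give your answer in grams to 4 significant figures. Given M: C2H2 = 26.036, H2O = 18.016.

101.6 g

Pure C2H2 available = 306.2 g × 0.838 = 256.60 g.
n(C2H2) = 256.60 g / 26.036 g/mol = 9.8554 mol.
From the equation the C2H2:H2O mole ratio is 2:2, so n(H2O) = 9.8554 × 2/2 = 9.8554 mol.
Mass of H2O = 9.8554 mol × 18.016 g/mol = 177.56 g.
Actual mass collected = 177.56 g × 0.572 = 101.56 g.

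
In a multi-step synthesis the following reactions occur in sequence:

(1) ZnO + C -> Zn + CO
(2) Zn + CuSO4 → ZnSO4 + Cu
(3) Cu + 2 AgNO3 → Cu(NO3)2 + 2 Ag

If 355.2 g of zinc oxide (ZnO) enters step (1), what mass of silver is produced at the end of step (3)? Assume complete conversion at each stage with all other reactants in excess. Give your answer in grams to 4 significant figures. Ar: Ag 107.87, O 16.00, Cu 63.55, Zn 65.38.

941.6 g

M(ZnO) = 65.38 + 16.00 = 81.38 g/mol.
M(Ag) = 107.87 g/mol.
n(ZnO) = 355.2 / 81.38 = 4.3647 mol.
Reaction (1): ZnO→Zn ratio 1:1 ⇒ n(Zn) = 4.3647 mol.
Reaction (2): Zn→Cu ratio 1:1 ⇒ n(Cu) = 4.3647 mol.
Reaction (3): Cu→Ag ratio 1:2 ⇒ n(Ag) = 8.7294 mol.
Mass of Ag = 8.7294 × 107.87 = 941.64 g.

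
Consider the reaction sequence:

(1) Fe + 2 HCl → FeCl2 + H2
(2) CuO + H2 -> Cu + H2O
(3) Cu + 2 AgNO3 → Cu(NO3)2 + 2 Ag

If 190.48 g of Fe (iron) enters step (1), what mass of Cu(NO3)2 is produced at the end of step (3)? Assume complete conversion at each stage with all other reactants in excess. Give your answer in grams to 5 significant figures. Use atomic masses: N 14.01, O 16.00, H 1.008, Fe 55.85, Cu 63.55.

M(Fe) = 55.85 g/mol.
M(Cu(NO3)2) = 63.55 + 2(14.01) + 6(16.00) = 187.57 g/mol.
n(Fe) = 190.48 / 55.85 = 3.41056 mol.
Reaction (1): Fe→H2 ratio 1:1 ⇒ n(H2) = 3.41056 mol.
Reaction (2): H2→Cu ratio 1:1 ⇒ n(Cu) = 3.41056 mol.
Reaction (3): Cu→Cu(NO3)2 ratio 1:1 ⇒ n(Cu(NO3)2) = 3.41056 mol.
Mass of Cu(NO3)2 = 3.41056 × 187.57 = 639.719 g.

639.72 g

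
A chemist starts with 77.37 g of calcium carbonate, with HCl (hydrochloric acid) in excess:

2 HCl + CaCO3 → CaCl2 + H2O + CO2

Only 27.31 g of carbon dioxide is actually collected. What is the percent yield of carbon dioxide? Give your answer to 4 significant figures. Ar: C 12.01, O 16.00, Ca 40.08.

M(CaCO3) = 40.08 + 12.01 + 3(16.00) = 100.09 g/mol.
M(CO2) = 12.01 + 2(16.00) = 44.01 g/mol.
n(CaCO3) = 77.370 g / 100.09 g/mol = 0.77300 mol.
From the equation the CaCO3:CO2 mole ratio is 1:1, so n(CO2) = 0.77300 × 1/1 = 0.77300 mol.
Mass of CO2 = 0.77300 mol × 44.01 g/mol = 34.020 g.
This is the theoretical yield. Percent yield = 27.31 g / 34.020 g × 100% = 80.276%.

80.28 %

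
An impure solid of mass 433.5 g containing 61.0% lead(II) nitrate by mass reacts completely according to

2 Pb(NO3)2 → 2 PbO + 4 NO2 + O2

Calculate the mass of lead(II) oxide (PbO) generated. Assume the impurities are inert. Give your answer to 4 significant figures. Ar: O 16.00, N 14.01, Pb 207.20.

Mass of pure Pb(NO3)2 = 433.5 g × 0.610 = 264.44 g.
M(Pb(NO3)2) = 207.20 + 2(14.01) + 6(16.00) = 331.22 g/mol.
M(PbO) = 207.20 + 16.00 = 223.20 g/mol.
n(Pb(NO3)2) = 264.44 g / 331.22 g/mol = 0.79837 mol.
From the equation the Pb(NO3)2:PbO mole ratio is 2:2, so n(PbO) = 0.79837 × 2/2 = 0.79837 mol.
Mass of PbO = 0.79837 mol × 223.20 g/mol = 178.20 g.

178.2 g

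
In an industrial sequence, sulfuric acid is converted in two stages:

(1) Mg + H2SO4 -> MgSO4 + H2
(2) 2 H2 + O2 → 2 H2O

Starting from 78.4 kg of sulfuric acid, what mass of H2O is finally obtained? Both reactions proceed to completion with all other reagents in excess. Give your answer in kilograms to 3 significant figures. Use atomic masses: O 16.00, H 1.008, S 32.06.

M(H2SO4) = 2(1.008) + 32.06 + 4(16.00) = 98.076 g/mol.
M(H2O) = 2(1.008) + 16.00 = 18.016 g/mol.
78.4 kg = 78400 g.
n(H2SO4) = 78400 / 98.076 = 799.4 mol.
Step 1 gives a 1:1 ratio of H2SO4 to H2, so n(H2) = 799.4 mol.
In step 2 the H2:H2O ratio is 2:2, so n(H2O) = 799.4 mol.
Mass of H2O = 799.4 × 18.016 = 14400 g = 14.4 kg.

14.4 kg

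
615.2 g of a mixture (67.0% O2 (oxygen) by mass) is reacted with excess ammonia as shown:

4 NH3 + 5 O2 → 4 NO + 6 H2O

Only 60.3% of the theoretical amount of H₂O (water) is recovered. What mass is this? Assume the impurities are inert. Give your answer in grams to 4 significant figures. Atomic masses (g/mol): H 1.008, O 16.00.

167.9 g

Pure O2 available = 615.2 g × 0.670 = 412.18 g.
M(O2) = 2(16.00) = 32.00 g/mol.
M(H2O) = 2(1.008) + 16.00 = 18.016 g/mol.
n(O2) = 412.18 g / 32.00 g/mol = 12.881 mol.
From the equation the O2:H2O mole ratio is 5:6, so n(H2O) = 12.881 × 6/5 = 15.457 mol.
Mass of H2O = 15.457 mol × 18.016 g/mol = 278.47 g.
Actual mass collected = 278.47 g × 0.603 = 167.92 g.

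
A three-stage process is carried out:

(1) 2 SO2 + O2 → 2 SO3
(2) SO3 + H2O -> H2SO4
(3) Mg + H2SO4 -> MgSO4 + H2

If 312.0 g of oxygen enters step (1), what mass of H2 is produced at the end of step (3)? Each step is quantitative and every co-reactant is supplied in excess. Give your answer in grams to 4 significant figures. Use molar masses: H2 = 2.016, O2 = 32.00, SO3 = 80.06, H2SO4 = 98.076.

39.31 g

n(O2) = 312.0 / 32.00 = 9.7500 mol.
Reaction (1): O2→SO3 ratio 1:2 ⇒ n(SO3) = 19.500 mol.
Reaction (2): SO3→H2SO4 ratio 1:1 ⇒ n(H2SO4) = 19.500 mol.
Reaction (3): H2SO4→H2 ratio 1:1 ⇒ n(H2) = 19.500 mol.
Mass of H2 = 19.500 × 2.016 = 39.312 g.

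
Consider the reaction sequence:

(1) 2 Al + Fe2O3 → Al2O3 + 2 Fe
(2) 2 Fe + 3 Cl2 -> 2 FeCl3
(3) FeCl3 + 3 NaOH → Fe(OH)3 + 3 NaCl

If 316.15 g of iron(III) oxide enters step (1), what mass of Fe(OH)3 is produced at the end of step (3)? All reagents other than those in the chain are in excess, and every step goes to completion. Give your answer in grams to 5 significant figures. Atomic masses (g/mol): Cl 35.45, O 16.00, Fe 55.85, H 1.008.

423.15 g

M(Fe2O3) = 2(55.85) + 3(16.00) = 159.70 g/mol.
M(Fe(OH)3) = 55.85 + 3(16.00) + 3(1.008) = 106.874 g/mol.
n(Fe2O3) = 316.15 / 159.70 = 1.97965 mol.
Reaction (1): Fe2O3→Fe ratio 1:2 ⇒ n(Fe) = 3.95930 mol.
Reaction (2): Fe→FeCl3 ratio 2:2 ⇒ n(FeCl3) = 3.95930 mol.
Reaction (3): FeCl3→Fe(OH)3 ratio 1:1 ⇒ n(Fe(OH)3) = 3.95930 mol.
Mass of Fe(OH)3 = 3.95930 × 106.874 = 423.146 g.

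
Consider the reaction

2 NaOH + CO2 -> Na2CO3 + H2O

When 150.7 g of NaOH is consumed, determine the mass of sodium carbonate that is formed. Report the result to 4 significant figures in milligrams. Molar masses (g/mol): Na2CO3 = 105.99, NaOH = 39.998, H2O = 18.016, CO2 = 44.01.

199700 mg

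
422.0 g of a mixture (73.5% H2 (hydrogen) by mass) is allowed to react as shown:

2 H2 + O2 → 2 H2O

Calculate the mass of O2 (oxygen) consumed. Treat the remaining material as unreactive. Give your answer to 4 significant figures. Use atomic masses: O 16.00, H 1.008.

2462 g

Mass of pure H2 = 422.0 g × 0.735 = 310.17 g.
M(H2) = 2(1.008) = 2.016 g/mol.
M(O2) = 2(16.00) = 32.00 g/mol.
n(H2) = 310.17 g / 2.016 g/mol = 153.85 mol.
From the equation the H2:O2 mole ratio is 2:1, so n(O2) = 153.85 × 1/2 = 76.927 mol.
Mass of O2 = 76.927 mol × 32.00 g/mol = 2461.7 g.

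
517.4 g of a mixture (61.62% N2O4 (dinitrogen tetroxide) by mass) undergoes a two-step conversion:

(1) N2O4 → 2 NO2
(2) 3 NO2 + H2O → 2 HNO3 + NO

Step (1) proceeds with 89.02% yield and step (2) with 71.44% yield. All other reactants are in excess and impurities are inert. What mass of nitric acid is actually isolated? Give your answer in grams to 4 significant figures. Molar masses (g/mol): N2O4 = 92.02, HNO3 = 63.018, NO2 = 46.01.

185.1 g

Pure N2O4 = 517.4 × 0.6162 = 318.82 g.
n(N2O4) = 318.82 / 92.02 = 3.4647 mol.
Step 1 (N2O4:NO2 = 1:2): theoretical n(NO2) = 6.9294 mol; at 89.02% yield, n(NO2) = 6.1686 mol.
Step 2 (NO2:HNO3 = 3:2): theoretical n(HNO3) = 4.1124 mol, so theoretical mass = 4.1124 × 63.018 = 259.15 g.
At 71.44% yield, actual mass of HNO3 = 259.15 × 0.7144 = 185.14 g.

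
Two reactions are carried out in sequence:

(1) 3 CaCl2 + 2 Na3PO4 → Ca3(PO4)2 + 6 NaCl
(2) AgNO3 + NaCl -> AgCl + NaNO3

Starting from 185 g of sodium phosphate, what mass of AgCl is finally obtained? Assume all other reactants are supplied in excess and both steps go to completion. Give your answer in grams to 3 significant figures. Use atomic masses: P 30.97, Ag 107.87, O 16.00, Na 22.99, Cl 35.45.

485 g

M(Na3PO4) = 3(22.99) + 30.97 + 4(16.00) = 163.94 g/mol.
M(AgCl) = 107.87 + 35.45 = 143.32 g/mol.
n(Na3PO4) = 185.0 / 163.94 = 1.128 mol.
Step 1 gives a 2:6 ratio of Na3PO4 to NaCl, so n(NaCl) = 3.385 mol.
In step 2 the NaCl:AgCl ratio is 1:1, so n(AgCl) = 3.385 mol.
Mass of AgCl = 3.385 × 143.32 = 485.2 g.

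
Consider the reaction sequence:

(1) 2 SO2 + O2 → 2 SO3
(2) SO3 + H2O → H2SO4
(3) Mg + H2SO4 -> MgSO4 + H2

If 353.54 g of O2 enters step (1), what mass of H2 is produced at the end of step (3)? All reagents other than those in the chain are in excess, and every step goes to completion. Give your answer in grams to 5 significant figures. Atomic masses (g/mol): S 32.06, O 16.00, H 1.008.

44.546 g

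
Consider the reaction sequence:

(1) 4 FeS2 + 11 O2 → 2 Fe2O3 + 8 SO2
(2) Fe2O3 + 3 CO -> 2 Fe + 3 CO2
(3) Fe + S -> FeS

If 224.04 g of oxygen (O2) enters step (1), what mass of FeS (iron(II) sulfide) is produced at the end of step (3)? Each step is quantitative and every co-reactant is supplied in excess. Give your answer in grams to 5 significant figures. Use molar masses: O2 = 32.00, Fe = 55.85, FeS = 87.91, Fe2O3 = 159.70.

n(O2) = 224.04 / 32.00 = 7.00125 mol.
Reaction (1): O2→Fe2O3 ratio 11:2 ⇒ n(Fe2O3) = 1.27295 mol.
Reaction (2): Fe2O3→Fe ratio 1:2 ⇒ n(Fe) = 2.54591 mol.
Reaction (3): Fe→FeS ratio 1:1 ⇒ n(FeS) = 2.54591 mol.
Mass of FeS = 2.54591 × 87.91 = 223.811 g.

223.81 g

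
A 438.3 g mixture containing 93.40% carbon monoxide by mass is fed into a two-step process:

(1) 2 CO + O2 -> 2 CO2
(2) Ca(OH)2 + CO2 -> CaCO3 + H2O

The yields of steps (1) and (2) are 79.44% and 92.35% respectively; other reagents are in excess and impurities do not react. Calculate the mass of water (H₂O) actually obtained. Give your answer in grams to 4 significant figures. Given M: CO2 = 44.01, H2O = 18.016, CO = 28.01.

193.2 g

Pure CO = 438.3 × 0.9340 = 409.37 g.
n(CO) = 409.37 / 28.01 = 14.615 mol.
Step 1 (CO:CO2 = 2:2): theoretical n(CO2) = 14.615 mol; at 79.44% yield, n(CO2) = 11.610 mol.
Step 2 (CO2:H2O = 1:1): theoretical n(H2O) = 11.610 mol, so theoretical mass = 11.610 × 18.016 = 209.17 g.
At 92.35% yield, actual mass of H2O = 209.17 × 0.9235 = 193.17 g.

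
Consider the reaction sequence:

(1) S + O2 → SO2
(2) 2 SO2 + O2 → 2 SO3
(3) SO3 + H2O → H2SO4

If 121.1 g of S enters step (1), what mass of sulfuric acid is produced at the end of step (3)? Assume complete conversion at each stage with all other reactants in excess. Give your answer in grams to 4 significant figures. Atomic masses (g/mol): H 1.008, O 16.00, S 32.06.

M(S) = 32.06 g/mol.
M(H2SO4) = 2(1.008) + 32.06 + 4(16.00) = 98.076 g/mol.
n(S) = 121.1 / 32.06 = 3.7773 mol.
Reaction (1): S→SO2 ratio 1:1 ⇒ n(SO2) = 3.7773 mol.
Reaction (2): SO2→SO3 ratio 2:2 ⇒ n(SO3) = 3.7773 mol.
Reaction (3): SO3→H2SO4 ratio 1:1 ⇒ n(H2SO4) = 3.7773 mol.
Mass of H2SO4 = 3.7773 × 98.076 = 370.46 g.

370.5 g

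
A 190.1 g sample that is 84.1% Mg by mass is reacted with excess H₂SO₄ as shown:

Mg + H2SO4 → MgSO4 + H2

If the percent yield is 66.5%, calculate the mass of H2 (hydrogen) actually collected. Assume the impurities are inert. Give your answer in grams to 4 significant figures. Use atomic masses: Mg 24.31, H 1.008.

8.817 g

Pure Mg available = 190.1 g × 0.841 = 159.87 g.
M(Mg) = 24.31 g/mol.
M(H2) = 2(1.008) = 2.016 g/mol.
n(Mg) = 159.87 g / 24.31 g/mol = 6.5765 mol.
From the equation the Mg:H2 mole ratio is 1:1, so n(H2) = 6.5765 × 1/1 = 6.5765 mol.
Mass of H2 = 6.5765 mol × 2.016 g/mol = 13.258 g.
Actual mass collected = 13.258 g × 0.665 = 8.8167 g.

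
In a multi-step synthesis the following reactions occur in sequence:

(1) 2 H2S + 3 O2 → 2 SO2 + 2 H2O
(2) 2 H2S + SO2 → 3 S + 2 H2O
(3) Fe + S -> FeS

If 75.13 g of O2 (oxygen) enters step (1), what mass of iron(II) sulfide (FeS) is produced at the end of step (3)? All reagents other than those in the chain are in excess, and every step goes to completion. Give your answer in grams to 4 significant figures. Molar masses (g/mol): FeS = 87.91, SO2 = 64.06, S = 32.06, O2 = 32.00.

412.8 g

n(O2) = 75.13 / 32.00 = 2.3478 mol.
Reaction (1): O2→SO2 ratio 3:2 ⇒ n(SO2) = 1.5652 mol.
Reaction (2): SO2→S ratio 1:3 ⇒ n(S) = 4.6956 mol.
Reaction (3): S→FeS ratio 1:1 ⇒ n(FeS) = 4.6956 mol.
Mass of FeS = 4.6956 × 87.91 = 412.79 g.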